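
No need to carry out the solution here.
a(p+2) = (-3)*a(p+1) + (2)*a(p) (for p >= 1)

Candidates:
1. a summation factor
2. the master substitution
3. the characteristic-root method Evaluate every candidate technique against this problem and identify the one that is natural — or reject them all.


Best approach: the characteristic-root method — every coefficient is a fixed number and the forcing is zero — substitute r^p and read off the root equation.
- a summation factor: a summation factor telescopes one-step recursions; this one carries higher-order memory.
- the master substitution — the recursion steps by a constant offset, so exponential reindexing is pointless.
- the characteristic-root method: yes, a natural case for it.


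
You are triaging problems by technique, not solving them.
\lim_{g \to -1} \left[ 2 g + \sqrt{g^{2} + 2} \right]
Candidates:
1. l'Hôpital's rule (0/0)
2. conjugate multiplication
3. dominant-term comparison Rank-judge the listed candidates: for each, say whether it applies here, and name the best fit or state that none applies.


Verdict: no special technique — nothing blocks direct substitution at -1: plug in and finish.
- l'Hôpital's rule (0/0) — substituting the point produces a determinate value, not a 0 over 0 clash.
- conjugate multiplication: rationalization has no target — no divergent radical difference appears.
- dominant-term comparison — this limit is not decided by comparing polynomial growth at infinity.


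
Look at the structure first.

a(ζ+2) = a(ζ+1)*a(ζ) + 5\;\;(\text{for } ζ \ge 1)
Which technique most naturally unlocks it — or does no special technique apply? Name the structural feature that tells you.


Verdict: no special technique — no ansatz, no master substitution, no summation factor survives the nonlinearity here.


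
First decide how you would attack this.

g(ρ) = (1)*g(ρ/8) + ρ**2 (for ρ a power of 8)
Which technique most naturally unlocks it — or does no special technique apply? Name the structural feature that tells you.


Best approach: the master substitution — index division is the fingerprint: ρ/8 in the recursive call means substitute ρ = 8^m.


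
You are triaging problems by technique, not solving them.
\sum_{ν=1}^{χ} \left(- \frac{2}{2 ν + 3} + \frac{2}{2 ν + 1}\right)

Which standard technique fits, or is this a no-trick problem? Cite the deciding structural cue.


Best approach: telescoping — the summand is built as \frac{2}{2 ν + 1} minus its own successor — adjacent terms annihilate down the line.


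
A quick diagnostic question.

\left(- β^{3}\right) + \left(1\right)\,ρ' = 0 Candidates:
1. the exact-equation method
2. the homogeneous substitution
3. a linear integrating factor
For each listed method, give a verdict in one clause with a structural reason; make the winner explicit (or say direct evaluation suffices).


Verdict: no special technique — solved for the derivative, no ρ appears — this is antidifferentiation in β wearing ODE clothing.
- the exact-equation method — with the unknown absent from both coefficients, the cross-partial test holds emptily — nothing for the exact method to work on.
- the homogeneous substitution — the ratio of the variables does not determine the slope.
- a linear integrating factor: with the unknown absent the integrating factor is a formality; direct integration is the working structure.


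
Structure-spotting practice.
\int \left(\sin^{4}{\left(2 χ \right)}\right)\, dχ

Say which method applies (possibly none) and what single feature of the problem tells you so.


Technique: a trigonometric identity — an even power like \sin^{4}{\left(2 χ \right)} flattens under the half-angle identity into first-degree cosines you can integrate directly.


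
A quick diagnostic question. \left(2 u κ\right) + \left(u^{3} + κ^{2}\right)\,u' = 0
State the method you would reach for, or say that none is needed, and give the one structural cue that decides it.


Verdict: the exact-equation method — equality of cross partials is the green light — assemble the potential function term by term.


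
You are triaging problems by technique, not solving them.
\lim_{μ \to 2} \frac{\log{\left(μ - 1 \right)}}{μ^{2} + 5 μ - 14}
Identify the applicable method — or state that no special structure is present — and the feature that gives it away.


Diagnosis: l'Hôpital's rule (0/0) — numerator and denominator both vanish at 2 — a genuine 0/0 form, which is exactly when l'Hôpital applies. Expanding numerator and denominator to first order gives the same value — the rule automates exactly that.


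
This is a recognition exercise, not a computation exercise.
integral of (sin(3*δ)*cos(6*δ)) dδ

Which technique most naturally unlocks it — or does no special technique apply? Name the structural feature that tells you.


Method: a trigonometric identity — cross-frequency products like sin(3*δ)*cos(6*δ) are the textbook product-to-sum case — the identity converts them to directly integrable sinusoids.


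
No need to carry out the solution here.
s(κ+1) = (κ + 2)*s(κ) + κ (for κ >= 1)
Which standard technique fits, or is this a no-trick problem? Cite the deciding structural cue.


Method: a summation factor — rescale the sequence by the product of the weights κ + 2 so far — the recurrence collapses to a plain running sum.


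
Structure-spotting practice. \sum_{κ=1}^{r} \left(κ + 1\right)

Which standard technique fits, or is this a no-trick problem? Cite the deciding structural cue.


Method: no special technique — with only polynomial terms in κ present, the classical sum-of-powers identities are all you need.


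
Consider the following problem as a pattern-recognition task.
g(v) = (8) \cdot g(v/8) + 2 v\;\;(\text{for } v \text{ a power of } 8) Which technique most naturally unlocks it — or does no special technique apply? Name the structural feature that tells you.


Technique: the master substitution — treat m = log base 8 of v as the new clock: one recursion step advances m by one while v scales by 8.


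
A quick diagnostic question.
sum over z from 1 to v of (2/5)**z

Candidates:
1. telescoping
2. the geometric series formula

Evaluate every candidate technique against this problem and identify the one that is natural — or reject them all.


Method: the geometric series formula — consecutive terms stand in a fixed index-free ratio — the geometric sum formula closes it.
- telescoping — neither a shifted-difference shape nor integer-spaced poles are present.
- the geometric series formula: a fit — the right tool for this form.


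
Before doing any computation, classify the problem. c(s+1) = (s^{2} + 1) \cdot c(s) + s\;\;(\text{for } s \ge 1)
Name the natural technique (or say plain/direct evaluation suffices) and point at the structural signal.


Method: a summation factor — because the multiplier s^{2} + 1 is index-dependent, divide through by its running product and sum the resulting differences.


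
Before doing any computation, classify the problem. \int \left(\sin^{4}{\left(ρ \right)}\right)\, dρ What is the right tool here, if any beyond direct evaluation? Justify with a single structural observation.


Best approach: a trigonometric identity — apply power reduction to \sin^{4}{\left(ρ \right)}; each application halves the trigonometric degree.


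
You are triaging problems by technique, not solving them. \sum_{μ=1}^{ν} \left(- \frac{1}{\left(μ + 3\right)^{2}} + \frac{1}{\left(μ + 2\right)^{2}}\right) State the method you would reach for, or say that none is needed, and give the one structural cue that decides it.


Verdict: telescoping — a difference of consecutive values of one function (\frac{1}{\left(μ + 2\right)^{2}} at one index and the next) — telescoping by construction.


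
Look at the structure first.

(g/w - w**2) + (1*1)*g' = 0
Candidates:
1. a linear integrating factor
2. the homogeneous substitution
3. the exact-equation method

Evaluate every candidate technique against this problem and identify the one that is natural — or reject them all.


Diagnosis: a linear integrating factor — the unknown enters only to the first power against a nonzero forcing term — the integrating-factor template applies directly.
- a linear integrating factor — applicable, and directly so.
- the homogeneous substitution — rescaling both variables together changes the slope, so no ratio substitution collapses it.
- the exact-equation method: the cross partial derivatives disagree, so no single potential exists.


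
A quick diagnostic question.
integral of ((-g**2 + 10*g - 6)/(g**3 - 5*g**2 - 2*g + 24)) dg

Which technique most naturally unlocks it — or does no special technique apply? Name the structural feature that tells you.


Verdict: partial fractions — the denominator g**3 - 5*g**2 - 2*g + 24 factors, so the quotient decomposes into elementary partial fractions term by term.


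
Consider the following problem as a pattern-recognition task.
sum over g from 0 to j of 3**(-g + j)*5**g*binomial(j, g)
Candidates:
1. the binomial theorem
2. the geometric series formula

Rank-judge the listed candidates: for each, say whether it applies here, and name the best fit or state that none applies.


Verdict: the binomial theorem — binomial coefficients against complementary powers of 5 and 3: recognize the binomial expansion and resum.
- the binomial theorem: yes — fits the structure here.
- the geometric series formula: consecutive terms are not related by a fixed multiplier.


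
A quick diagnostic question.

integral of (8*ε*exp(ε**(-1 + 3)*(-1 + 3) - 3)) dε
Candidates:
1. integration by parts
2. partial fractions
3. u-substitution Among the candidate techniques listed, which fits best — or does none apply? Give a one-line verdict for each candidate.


Technique: u-substitution — set u = (ε**(-1 + 3)*(-1 + 3) - 3): a constant multiple of its derivative, namely 8*ε, is present as a factor once the integrand is collected, so the du is sitting there waiting.
- integration by parts — the non-polynomial partner is not one of the parts kernels — exp, sine, or cosine with a degree-1 argument, or a logarithm.
- partial fractions — the expression is not a ratio of polynomials that decomposes further.
- u-substitution — a fit — the right tool for this form.


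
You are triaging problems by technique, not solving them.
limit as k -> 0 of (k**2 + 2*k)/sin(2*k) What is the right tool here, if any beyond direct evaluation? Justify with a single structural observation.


Verdict: l'Hôpital's rule (0/0) — the 0/0 form at 0 is the signature situation for l'Hôpital's rule. The standard small-argument limits would also carry it; the rule is the systematic route.


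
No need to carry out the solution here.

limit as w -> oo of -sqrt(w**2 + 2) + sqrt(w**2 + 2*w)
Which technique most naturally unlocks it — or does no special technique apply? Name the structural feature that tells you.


Best approach: conjugate multiplication — sqrt(w**2 + 2*w) and sqrt(w**2 + 2) both blow up, but their difference is tame once the conjugate rationalizes it.


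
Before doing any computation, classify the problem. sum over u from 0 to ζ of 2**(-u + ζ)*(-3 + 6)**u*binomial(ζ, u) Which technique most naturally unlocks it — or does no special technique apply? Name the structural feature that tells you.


Method: the binomial theorem — the summand is term u of a binomial expansion in (-3 + 6) and 2; the whole sum is a single power.


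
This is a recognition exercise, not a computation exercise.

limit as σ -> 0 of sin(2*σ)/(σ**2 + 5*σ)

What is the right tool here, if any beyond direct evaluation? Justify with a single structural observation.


Diagnosis: l'Hôpital's rule (0/0) — numerator and denominator both vanish at 0 — a genuine 0/0 form, which is exactly when l'Hôpital applies. Expanding numerator and denominator to first order gives the same value — the rule automates exactly that.


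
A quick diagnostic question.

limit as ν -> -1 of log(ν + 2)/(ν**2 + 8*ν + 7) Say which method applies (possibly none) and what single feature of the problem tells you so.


Technique: l'Hôpital's rule (0/0) — numerator and denominator both vanish at -1 — a genuine 0/0 form, which is exactly when l'Hôpital applies. A local series expansion at the point resolves it as well; the rule is the packaged version of that step.


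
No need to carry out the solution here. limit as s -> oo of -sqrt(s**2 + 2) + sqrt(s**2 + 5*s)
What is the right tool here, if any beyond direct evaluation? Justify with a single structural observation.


Best approach: conjugate multiplication — the difference sqrt(s**2 + 5*s) - sqrt(s**2 + 2) is an ∞ − ∞ stalemate; its conjugate partner breaks the tie.


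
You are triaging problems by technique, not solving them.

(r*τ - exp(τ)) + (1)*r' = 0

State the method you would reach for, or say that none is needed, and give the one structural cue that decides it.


Verdict: a linear integrating factor — first power of r, nonzero forcing: the integrating-factor recipe applies verbatim with p = τ.


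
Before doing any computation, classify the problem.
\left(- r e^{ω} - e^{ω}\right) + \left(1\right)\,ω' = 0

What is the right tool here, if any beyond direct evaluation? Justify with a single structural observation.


Best approach: separation of variables — one side of the product carries the independent variable, the other the unknown — the textbook separation shape.


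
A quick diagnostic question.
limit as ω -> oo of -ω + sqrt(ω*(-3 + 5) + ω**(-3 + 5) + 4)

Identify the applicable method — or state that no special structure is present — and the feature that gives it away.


Verdict: conjugate multiplication — this difference gives up after one conjugate multiplication — the radical structure cancels against its conjugate.


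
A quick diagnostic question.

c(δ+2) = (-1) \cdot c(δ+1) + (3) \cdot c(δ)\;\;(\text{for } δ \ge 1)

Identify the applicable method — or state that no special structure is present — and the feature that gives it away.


Technique: the characteristic-root method — every coefficient is a fixed number and the forcing is zero — substitute r^δ and read off the root equation.


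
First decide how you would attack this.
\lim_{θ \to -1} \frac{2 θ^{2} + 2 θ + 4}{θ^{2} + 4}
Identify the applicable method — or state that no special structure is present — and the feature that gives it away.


Diagnosis: no special technique — the expression is continuous at the evaluation point — substitute directly; no indeterminate form appears.


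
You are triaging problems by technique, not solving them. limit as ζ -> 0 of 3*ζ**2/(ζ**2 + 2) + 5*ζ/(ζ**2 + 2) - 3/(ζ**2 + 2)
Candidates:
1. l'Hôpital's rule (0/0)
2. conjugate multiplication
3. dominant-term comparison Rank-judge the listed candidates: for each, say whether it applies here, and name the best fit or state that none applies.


Technique: no special technique — no zero denominators, no indeterminate clash at 0 — substitute and read off the value.
- l'Hôpital's rule (0/0) — evaluation at the point is determinate, so the rule has nothing to repair.
- conjugate multiplication — multiplying by a conjugate would not remove any indeterminacy here.
- dominant-term comparison: this limit is not decided by comparing leading-term growth at infinity.


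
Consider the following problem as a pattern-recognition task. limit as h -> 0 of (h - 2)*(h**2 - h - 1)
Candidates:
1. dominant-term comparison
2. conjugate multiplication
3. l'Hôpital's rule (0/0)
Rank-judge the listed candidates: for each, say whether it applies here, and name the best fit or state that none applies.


Verdict: no special technique — the expression is continuous at 0 — substitute and evaluate; no indeterminate form appears.
- dominant-term comparison: this limit is not decided by comparing polynomial growth at infinity.
- conjugate multiplication: there are no radicals in tension whose conjugate would simplify matters.
- l'Hôpital's rule (0/0): substituting the point produces a determinate value, not a 0 over 0 clash.


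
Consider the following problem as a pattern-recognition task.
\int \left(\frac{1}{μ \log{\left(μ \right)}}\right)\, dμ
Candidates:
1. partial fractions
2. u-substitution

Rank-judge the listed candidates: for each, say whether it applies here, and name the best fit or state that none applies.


Technique: u-substitution — read it as f(\log{\left(μ \right)}) times a constant multiple of d(\log{\left(μ \right)}): one substitution, u = \log{\left(μ \right)}, finishes it.
- partial fractions: there is no rational-function structure to decompose.
- u-substitution: yes — fits the structure here.


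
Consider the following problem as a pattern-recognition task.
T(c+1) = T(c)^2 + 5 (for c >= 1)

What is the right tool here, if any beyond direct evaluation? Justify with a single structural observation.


Best approach: no special technique — the sequence value feeds back through itself nonlinearly — linear superposition fails, and every superposition-based closed form fails with it.


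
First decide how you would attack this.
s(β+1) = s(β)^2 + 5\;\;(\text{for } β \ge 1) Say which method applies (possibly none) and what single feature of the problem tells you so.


Technique: no special technique — the unknown sequence enters the update nonlinearly, so no linear method fits the recurrence as written — direct iteration remains.


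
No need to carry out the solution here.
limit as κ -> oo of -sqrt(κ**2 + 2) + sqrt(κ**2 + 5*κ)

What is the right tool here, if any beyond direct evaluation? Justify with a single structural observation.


Technique: conjugate multiplication — this difference gives up after one conjugate multiplication — the radical structure cancels against its conjugate.


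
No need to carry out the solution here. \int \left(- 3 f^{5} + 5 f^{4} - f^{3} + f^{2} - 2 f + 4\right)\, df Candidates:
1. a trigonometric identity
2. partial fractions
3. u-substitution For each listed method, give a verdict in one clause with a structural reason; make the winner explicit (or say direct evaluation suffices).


Method: no special technique — nothing composite, nothing rational, nothing trigonometric — each constant-multiple power of f integrates by the power rule alone.
- a trigonometric identity: with no trigonometric functions present, identity rewriting has no target.
- partial fractions — there is no rational-function structure to decompose.
- u-substitution — any workable substitution here is cosmetic — the integrand is already in directly integrable form.


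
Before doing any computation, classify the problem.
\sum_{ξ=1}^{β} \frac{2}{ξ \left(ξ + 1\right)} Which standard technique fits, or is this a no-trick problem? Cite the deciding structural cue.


Technique: telescoping — \frac{2}{ξ \left(ξ + 1\right)} hides a difference of shifted reciprocals — decompose it and the middle of the sum vanishes.


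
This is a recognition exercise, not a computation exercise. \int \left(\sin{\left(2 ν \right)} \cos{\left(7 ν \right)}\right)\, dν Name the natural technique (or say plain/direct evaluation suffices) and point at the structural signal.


Technique: a trigonometric identity — \sin{\left(2 ν \right)} \cos{\left(7 ν \right)} is a beat pattern — rewrite the product as a sum of single-frequency waves before integrating.


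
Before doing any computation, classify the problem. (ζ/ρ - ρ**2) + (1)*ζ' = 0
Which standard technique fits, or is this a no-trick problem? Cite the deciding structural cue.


Method: a linear integrating factor — linear in the unknown with genuine forcing: multiply through by the exponential of the integrated coefficient and the left side closes into one derivative.


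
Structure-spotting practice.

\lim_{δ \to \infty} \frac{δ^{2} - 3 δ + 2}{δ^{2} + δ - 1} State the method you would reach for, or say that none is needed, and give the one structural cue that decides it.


Diagnosis: dominant-term comparison — at large δ only the top-degree terms survive; compare the leading terms and the limit falls out. Viewed as a single quotient this is an ∞/∞ form — an at-infinity application of l'Hôpital's rule would also resolve it; comparing leading growth reads the answer without differentiating.


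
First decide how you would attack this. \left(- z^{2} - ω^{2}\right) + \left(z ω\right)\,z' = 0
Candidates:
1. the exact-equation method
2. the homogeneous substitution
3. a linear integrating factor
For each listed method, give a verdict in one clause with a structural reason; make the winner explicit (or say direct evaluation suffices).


Technique: the homogeneous substitution — scaling ω and z together leaves the slope fixed — it depends only on z/ω, so substitute the ratio. A Bernoulli substitution is a fair alternative on this equation directly; the homogeneous reading takes it as given.
- the exact-equation method — the mixed partial derivatives differ, so the left side is not a total differential.
- the homogeneous substitution: yes — fits the structure here.
- a linear integrating factor: a nonlinear term in the unknown puts this outside the integrating-factor template.


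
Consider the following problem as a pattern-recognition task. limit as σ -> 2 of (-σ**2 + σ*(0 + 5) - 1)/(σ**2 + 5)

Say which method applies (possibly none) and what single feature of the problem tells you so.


Verdict: no special technique — nothing blocks direct substitution at 2: plug in and finish.


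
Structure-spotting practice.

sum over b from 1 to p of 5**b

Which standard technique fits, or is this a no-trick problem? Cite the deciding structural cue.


Technique: the geometric series formula — consecutive terms stand in a fixed index-free ratio — the geometric sum formula closes it.


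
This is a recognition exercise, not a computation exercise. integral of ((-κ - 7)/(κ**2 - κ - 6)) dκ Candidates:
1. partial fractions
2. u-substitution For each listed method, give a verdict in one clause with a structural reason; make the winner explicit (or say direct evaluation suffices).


Verdict: partial fractions — once κ**2 - κ - 6 is factored, each root contributes a simple-fraction term; integrate them one at a time.
- partial fractions — yes, a natural case for it.
- u-substitution — no subexpression of the integrand serves as a whole-integral substitution inner — individual terms may offer their own, but none carries its derivative as a factor of the full integrand; a working change of variable would have to be constructed from outside the expression.


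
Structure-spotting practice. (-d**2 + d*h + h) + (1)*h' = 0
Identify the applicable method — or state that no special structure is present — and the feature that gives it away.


Technique: a linear integrating factor — linear in the unknown with genuine forcing: multiply through by the exponential of the integrated coefficient and the left side closes into one derivative.


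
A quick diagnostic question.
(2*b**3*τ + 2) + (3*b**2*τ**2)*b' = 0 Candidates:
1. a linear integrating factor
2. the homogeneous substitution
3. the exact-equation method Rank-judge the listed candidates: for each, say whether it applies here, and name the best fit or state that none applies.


Best approach: the exact-equation method — check exactness first: here it holds (2*b**3*τ + 2, 3*b**2*τ**2 have matching cross partials), so no integrating factor is needed.
- a linear integrating factor — the unknown enters nonlinearly (through a power, a denominator, or a transcendental function), which the linear integrating-factor recipe cannot absorb as-is — any repair would come from a preliminary substitution, not the factor.
- the homogeneous substitution: the ratio of the variables does not determine the slope.
- the exact-equation method — applicable, and directly so.


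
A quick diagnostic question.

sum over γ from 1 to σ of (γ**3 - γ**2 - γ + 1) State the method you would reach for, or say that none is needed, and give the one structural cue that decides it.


Verdict: no special technique — every summand is a constant multiple of a power of γ — apply the standard power-sum identities one degree at a time.


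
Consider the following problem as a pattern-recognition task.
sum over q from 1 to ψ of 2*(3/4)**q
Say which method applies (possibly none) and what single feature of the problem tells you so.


Diagnosis: the geometric series formula — consecutive terms stand in a fixed index-free ratio — the geometric sum formula closes it.


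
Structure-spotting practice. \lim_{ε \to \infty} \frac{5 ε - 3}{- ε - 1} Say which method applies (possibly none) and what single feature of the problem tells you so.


Verdict: dominant-term comparison — growth-rate triage: the leading powers of ε decide the limit, everything else is noise. As a single quotient, the ∞/∞ shape would yield to repeated differentiation as well — the growth comparison gets there in one look.


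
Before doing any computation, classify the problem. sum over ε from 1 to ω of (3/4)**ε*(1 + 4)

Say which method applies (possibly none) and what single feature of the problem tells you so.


Verdict: the geometric series formula — the ratio of consecutive terms is the constant 3/4, independent of the index — a geometric sum.


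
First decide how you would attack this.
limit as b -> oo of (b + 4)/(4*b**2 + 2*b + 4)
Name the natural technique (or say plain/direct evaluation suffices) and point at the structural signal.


Technique: dominant-term comparison — growth-rate triage: the leading powers of b decide the limit, everything else is noise. Differentiating the expression as a single quotient would eventually settle it as well; matching dominant growth settles it immediately.


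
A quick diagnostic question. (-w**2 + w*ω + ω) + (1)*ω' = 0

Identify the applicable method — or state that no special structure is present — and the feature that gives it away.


Verdict: a linear integrating factor — linear in the unknown with genuine forcing: multiply through by the exponential of the integrated coefficient and the left side closes into one derivative.


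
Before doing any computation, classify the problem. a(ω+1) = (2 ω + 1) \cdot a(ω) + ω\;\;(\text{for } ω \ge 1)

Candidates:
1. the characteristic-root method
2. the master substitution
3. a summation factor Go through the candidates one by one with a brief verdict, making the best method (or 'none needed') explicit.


Technique: a summation factor — one step of memory with a weight 2 ω + 1 that changes as the index grows — the summation-factor construction is built for this.
- the characteristic-root method: the coefficients vary with the index, breaking the constant-coefficient structure the method needs.
- the master substitution: the recursion shifts the index rather than dividing it.
- a summation factor — applicable, and directly so.


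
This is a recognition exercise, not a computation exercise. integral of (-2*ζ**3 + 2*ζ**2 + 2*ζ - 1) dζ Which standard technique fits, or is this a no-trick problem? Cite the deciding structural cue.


Best approach: no special technique — the integrand is a sum of constant multiples of powers of ζ — integrate term by term.


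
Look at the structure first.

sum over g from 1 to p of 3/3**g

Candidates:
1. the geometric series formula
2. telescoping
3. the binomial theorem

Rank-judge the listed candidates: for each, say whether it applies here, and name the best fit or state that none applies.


Technique: the geometric series formula — consecutive terms stand in a fixed index-free ratio — the geometric sum formula closes it.
- the geometric series formula — applicable, and directly so.
- telescoping: computed from the summand as displayed, the partial sums build up without the pairwise collapse telescoping exploits.
- the binomial theorem — the terms lack the binomial-coefficient-weighted complementary-power pattern of an expansion.


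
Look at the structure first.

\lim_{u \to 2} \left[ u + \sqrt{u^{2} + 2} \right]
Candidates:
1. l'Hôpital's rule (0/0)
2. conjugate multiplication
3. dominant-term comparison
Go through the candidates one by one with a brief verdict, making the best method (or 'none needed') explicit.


Verdict: no special technique — the expression is continuous at the evaluation point — substitute directly; no indeterminate form appears.
- l'Hôpital's rule (0/0) — substituting the point produces a determinate value, not a 0 over 0 clash.
- conjugate multiplication: no difference of divergent radicals appears, so rationalizing has nothing to cancel.
- dominant-term comparison: no ranking of term growth rates resolves the limit here.


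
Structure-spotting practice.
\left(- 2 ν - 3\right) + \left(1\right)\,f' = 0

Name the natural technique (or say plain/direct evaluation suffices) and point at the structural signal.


Method: no special technique — with f absent the equation is not coupled at all: direct integration in ν.


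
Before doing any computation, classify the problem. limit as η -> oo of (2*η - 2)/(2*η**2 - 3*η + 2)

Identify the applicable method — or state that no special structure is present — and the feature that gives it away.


Verdict: dominant-term comparison — divide through by the highest power of η; every lower-order term dies and the dominant terms decide the limit. As a single quotient, the ∞/∞ shape would yield to repeated differentiation as well — the growth comparison gets there in one look.


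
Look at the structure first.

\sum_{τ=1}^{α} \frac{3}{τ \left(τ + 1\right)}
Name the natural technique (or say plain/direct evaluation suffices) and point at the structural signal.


Method: telescoping — rewrite \frac{3}{τ \left(τ + 1\right)} as simple fractions and successive terms eat each other — only the edges survive.


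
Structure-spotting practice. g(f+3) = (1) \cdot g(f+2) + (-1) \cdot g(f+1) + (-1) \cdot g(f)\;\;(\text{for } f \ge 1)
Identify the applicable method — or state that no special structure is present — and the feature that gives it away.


Best approach: the characteristic-root method — every coefficient is a fixed number and the forcing is zero — substitute r^f and read off the root equation.


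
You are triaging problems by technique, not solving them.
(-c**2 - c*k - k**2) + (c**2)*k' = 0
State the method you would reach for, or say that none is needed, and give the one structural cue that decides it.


Method: the homogeneous substitution — the slope's numerator and denominator share total degree; set v = k/c and the equation drops to separable form.


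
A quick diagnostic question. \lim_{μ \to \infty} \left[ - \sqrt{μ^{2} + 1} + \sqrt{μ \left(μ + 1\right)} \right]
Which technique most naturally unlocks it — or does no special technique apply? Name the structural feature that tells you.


Method: conjugate multiplication — infinity minus infinity with a radical in play — multiply by the conjugate so the divergences of \sqrt{μ \left(μ + 1\right)} and \sqrt{μ^{2} + 1} annihilate.


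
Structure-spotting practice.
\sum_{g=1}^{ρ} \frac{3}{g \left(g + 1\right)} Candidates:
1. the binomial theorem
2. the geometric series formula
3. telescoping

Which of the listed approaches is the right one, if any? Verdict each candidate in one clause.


Technique: telescoping — rewrite \frac{3}{g \left(g + 1\right)} as simple fractions and successive terms eat each other — only the edges survive.
- the binomial theorem: the terms lack the binomial-coefficient-weighted complementary-power pattern of an expansion.
- the geometric series formula: consecutive terms are not related by a fixed multiplier.
- telescoping — yes, a natural case for it.


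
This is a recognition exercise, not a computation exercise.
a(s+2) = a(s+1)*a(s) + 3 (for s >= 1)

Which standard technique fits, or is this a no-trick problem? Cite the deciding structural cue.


Best approach: no special technique — the recurrence is nonlinear in the sequence values; study it directly, no linear machinery applies.


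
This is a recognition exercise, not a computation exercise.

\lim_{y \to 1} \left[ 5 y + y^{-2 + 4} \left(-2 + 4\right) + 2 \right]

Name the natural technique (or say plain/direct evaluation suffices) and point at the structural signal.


Method: no special technique — the expression is continuous at the evaluation point — substitute directly; no indeterminate form appears.


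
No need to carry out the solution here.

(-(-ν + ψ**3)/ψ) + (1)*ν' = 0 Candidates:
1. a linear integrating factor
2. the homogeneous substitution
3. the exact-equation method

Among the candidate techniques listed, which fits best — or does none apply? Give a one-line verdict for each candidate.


Verdict: a linear integrating factor — the unknown enters only to the first power against a nonzero forcing term — the integrating-factor template applies directly.
- a linear integrating factor — yes, a natural case for it.
- the homogeneous substitution — the slope is not a function of the ratio of the variables alone.
- the exact-equation method: no potential function has this form as its differential, as written.


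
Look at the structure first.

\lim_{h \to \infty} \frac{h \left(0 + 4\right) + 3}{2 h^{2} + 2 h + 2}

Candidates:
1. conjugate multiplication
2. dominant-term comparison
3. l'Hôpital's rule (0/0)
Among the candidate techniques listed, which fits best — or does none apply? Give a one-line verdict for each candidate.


Verdict: dominant-term comparison — divide through by the highest power of h; every lower-order term dies and the dominant terms decide the limit.
- conjugate multiplication — no divergent radical difference is present for a conjugate pair to cancel.
- dominant-term comparison — applies; the problem has the shape this method handles.
- l'Hôpital's rule (0/0): no 0/0 form appears: written as one quotient, top and bottom both grow without bound, and the ratio is decided by their leading terms.


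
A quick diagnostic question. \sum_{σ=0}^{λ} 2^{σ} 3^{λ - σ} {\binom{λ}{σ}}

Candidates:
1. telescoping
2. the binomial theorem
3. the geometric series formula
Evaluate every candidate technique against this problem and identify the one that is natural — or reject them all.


Verdict: the binomial theorem — {\binom{λ}{σ}} weighting matched powers of 2 and 3 is the expanded form of (2 + 3)^λ — fold it back up.
- telescoping: computed from the summand as displayed, the partial sums build up without the pairwise collapse telescoping exploits.
- the binomial theorem — yes, a natural case for it.
- the geometric series formula: no single multiplier carries one term to the next throughout the sum.


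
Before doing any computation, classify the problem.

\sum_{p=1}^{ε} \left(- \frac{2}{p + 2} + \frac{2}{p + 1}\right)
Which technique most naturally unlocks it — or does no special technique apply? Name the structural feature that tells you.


Verdict: telescoping — spot the paired structure — each term adds \frac{2}{p + 1} and subtracts its successor value, which the next term restores: the definition of a telescoping chain.


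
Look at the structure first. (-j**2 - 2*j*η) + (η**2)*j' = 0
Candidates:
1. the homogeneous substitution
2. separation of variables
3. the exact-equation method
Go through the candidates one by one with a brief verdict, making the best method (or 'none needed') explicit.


Best approach: the homogeneous substitution — the slope is degree-zero homogeneous: the ratio substitution v = j/η collapses it. This doubles as a Bernoulli equation in the unknown as written; the homogeneous route needs no setup at all.
- the homogeneous substitution: yes, a natural case for it.
- separation of variables: the two dependences do not factor apart.
- the exact-equation method — no potential function has this form as its differential, as written.


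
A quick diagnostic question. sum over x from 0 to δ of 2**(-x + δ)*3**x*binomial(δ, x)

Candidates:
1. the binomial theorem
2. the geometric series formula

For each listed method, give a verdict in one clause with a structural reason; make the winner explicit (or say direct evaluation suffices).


Diagnosis: the binomial theorem — the summand is term x of a binomial expansion in 3 and 2; the whole sum is a single power.
- the binomial theorem: a fit — the right tool for this form.
- the geometric series formula — the term-to-term ratio drifts with the index — the one thing the geometric formula cannot absorb.


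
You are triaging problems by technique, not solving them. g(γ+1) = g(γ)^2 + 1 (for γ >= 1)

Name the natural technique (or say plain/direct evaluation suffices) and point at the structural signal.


Method: no special technique — the unknown sequence enters the update nonlinearly, so no linear method fits the recurrence as written — direct iteration remains.


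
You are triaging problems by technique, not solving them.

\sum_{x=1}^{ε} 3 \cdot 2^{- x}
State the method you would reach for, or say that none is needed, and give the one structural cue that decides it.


Verdict: the geometric series formula — consecutive terms stand in a fixed index-free ratio — the geometric sum formula closes it.


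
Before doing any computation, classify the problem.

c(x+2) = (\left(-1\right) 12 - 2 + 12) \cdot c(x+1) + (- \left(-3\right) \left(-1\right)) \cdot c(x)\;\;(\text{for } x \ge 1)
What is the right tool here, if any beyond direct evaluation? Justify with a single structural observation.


Technique: the characteristic-root method — the recurrence is linear and homogeneous with constant coefficients, so the ansatz r^x turns it into a polynomial equation for r.


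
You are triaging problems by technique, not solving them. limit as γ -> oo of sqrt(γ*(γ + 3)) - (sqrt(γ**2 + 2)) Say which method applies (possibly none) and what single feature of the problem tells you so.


Method: conjugate multiplication — both pieces blow up but their difference is finite; the conjugate trick rationalizes sqrt(γ*(γ + 3)) - sqrt(γ**2 + 2).


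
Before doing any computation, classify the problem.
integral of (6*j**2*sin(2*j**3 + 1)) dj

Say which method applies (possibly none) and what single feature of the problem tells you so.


Method: u-substitution — everything non-trivial happens through the inner expression 2*j**3 + 1, and its derivative accounts for the remaining factor up to a constant, so set u = 2*j**3 + 1.


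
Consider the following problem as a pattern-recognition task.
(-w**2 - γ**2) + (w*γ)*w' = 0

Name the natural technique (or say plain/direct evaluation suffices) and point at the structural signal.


Diagnosis: the homogeneous substitution — scaling γ and w together leaves the slope fixed — it depends only on w/γ, so substitute the ratio. A Bernoulli substitution is a fair alternative on this equation directly; the homogeneous reading takes it as given.


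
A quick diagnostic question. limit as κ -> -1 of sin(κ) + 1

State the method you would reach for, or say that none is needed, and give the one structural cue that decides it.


Best approach: no special technique — no zero denominators, no indeterminate clash at -1 — substitute and read off the value.


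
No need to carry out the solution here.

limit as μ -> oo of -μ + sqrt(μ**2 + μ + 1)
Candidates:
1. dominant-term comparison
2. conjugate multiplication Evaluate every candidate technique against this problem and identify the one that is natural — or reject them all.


Technique: conjugate multiplication — infinity minus infinity with a radical in play — multiply by the conjugate so the divergences of sqrt(μ**2 + μ + 1) and μ annihilate.
- dominant-term comparison — leading-power comparison does not apply to this form.
- conjugate multiplication — yes, a natural case for it.
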